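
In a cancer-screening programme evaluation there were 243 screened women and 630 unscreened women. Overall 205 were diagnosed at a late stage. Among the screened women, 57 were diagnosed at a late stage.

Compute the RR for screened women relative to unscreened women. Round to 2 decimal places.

screened women without the outcome: 243 − 57 = 186
unscreened women with the outcome: 205 − 57 = 148
unscreened women without the outcome: 630 − 148 = 482
risk, screened women = 57/243 = 0.2346
risk, unscreened women = 148/630 = 0.2349
RR = 0.2346 / 0.2349 = 1.00

RR = 1.00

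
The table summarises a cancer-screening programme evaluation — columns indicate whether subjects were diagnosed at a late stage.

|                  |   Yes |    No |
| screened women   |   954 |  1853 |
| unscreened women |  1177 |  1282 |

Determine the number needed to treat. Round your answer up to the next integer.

8

risk, screened women = 954/2807 = 0.339865
risk, unscreened women = 1177/2459 = 0.478650
absolute risk difference = 0.138785
1 / 0.138785 = 7.205 → round up → 8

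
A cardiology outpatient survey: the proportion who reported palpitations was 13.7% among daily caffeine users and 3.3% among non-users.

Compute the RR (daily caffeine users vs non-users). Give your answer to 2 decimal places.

RR = 0.13700 / 0.03300 = 4.15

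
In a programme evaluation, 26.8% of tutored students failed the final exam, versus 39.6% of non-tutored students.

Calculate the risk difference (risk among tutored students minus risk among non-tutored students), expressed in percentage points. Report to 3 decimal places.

-12.800

risk difference = 0.2680 − 0.3960 = -0.1280 → -12.800 percentage points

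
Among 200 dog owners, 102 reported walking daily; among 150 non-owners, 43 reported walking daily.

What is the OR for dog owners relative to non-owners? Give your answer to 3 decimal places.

OR = (102 × 107) / (98 × 43) = 10914/4214 ≈ 2.590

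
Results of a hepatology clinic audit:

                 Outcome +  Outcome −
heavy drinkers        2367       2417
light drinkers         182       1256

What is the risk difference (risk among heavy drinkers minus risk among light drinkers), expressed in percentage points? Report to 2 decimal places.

RD: 36.82

risk, heavy drinkers = 2367/4784 = 0.4948
risk, light drinkers = 182/1438 = 0.1266
risk difference = 0.4948 − 0.1266 = 0.3682 → 36.82 percentage points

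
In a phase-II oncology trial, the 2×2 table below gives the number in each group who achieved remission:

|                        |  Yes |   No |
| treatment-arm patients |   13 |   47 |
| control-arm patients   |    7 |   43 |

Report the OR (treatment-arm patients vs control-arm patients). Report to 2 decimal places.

OR = (13 × 43) / (47 × 7) = 559/329 ≈ 1.70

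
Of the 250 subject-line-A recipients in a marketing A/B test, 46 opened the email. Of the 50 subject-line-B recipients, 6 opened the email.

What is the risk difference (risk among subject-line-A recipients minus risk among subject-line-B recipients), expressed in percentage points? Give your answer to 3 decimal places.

risk, subject-line-A recipients = 46/250 = 0.1840
risk, subject-line-B recipients = 6/50 = 0.1200
risk difference = 0.1840 − 0.1200 = 0.0640 → 6.400 percentage points

RD: 6.400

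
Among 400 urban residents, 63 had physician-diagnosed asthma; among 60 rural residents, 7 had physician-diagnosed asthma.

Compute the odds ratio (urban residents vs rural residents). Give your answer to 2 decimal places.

OR = (63 × 53) / (337 × 7) = 3339/2359 ≈ 1.42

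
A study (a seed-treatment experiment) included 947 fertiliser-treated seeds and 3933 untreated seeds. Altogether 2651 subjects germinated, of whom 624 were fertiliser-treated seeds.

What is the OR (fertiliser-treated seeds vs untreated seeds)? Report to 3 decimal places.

fertiliser-treated seeds without the outcome: 947 − 624 = 323
untreated seeds with the outcome: 2651 − 624 = 2027
untreated seeds without the outcome: 3933 − 2027 = 1906
OR = (624 × 1906) / (323 × 2027) = 1189344/654721 ≈ 1.817

OR: 1.817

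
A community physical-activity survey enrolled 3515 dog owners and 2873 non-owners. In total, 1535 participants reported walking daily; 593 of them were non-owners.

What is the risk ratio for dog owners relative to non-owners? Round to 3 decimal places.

RR = 1.298

dog owners with the outcome: 1535 − 593 = 942
dog owners without the outcome: 3515 − 942 = 2573
non-owners without the outcome: 2873 − 593 = 2280
risk, dog owners = 942/3515 = 0.2680
risk, non-owners = 593/2873 = 0.2064
RR = 0.2680 / 0.2064 = 1.298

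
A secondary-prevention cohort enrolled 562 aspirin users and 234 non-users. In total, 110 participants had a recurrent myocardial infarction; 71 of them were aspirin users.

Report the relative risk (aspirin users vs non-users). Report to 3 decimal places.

RR = 0.758

aspirin users without the outcome: 562 − 71 = 491
non-users with the outcome: 110 − 71 = 39
non-users without the outcome: 234 − 39 = 195
risk, aspirin users = 71/562 = 0.1263
risk, non-users = 39/234 = 0.1667
RR = 0.1263 / 0.1667 = 0.758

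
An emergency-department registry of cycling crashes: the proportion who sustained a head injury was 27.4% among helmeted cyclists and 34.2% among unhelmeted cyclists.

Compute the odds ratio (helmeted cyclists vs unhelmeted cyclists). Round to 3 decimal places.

odds, helmeted cyclists = 0.2740/0.7260 = 0.3774
odds, unhelmeted cyclists = 0.3420/0.6580 = 0.5198
OR = 0.3774 / 0.5198 = 0.726

OR: 0.726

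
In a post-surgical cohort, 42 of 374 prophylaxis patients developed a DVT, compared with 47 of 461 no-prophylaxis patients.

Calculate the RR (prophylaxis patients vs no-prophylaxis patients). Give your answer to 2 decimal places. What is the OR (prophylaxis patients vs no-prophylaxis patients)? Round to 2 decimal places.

risk, prophylaxis patients = 42/374 = 0.1123
risk, no-prophylaxis patients = 47/461 = 0.1020
RR = 0.1123 / 0.1020 = 1.10
odds, prophylaxis patients = 42/332 = 0.1265
odds, no-prophylaxis patients = 47/414 = 0.1135
OR = 0.1265 / 0.1135 = 1.11

RR = 1.10; OR = 1.11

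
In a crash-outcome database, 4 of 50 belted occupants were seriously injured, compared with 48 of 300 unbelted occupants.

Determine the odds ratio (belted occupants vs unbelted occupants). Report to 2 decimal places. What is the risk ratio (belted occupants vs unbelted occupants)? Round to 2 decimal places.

OR = (4 × 252) / (46 × 48) = 1008/2208 ≈ 0.46
risk, belted occupants = 4/50 = 0.0800
risk, unbelted occupants = 48/300 = 0.1600
RR = 0.0800 / 0.1600 = 0.50

OR = 0.46; RR = 0.50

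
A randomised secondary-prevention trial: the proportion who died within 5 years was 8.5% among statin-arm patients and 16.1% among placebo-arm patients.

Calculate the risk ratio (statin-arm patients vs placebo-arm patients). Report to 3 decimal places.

RR = 0.0850 / 0.1610 = 0.528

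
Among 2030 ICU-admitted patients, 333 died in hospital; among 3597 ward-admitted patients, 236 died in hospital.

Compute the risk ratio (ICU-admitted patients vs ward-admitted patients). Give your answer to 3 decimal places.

risk, ICU-admitted patients = 333/2030 = 0.1640
risk, ward-admitted patients = 236/3597 = 0.0656
RR = 0.1640 / 0.0656 = 2.500

2.500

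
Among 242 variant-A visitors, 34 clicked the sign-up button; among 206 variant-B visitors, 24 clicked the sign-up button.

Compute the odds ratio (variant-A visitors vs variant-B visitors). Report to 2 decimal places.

1.24

odds, variant-A visitors = 34/208 = 0.1635
odds, variant-B visitors = 24/182 = 0.1319
OR = 0.1635 / 0.1319 = 1.24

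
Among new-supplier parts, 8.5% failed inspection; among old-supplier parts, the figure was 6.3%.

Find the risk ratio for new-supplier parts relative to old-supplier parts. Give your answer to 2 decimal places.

RR = 0.0850 / 0.0630 = 1.35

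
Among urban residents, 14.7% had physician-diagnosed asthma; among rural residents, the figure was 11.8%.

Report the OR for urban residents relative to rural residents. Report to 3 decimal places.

odds, urban residents = 0.1470/0.8530 = 0.1723
odds, rural residents = 0.1180/0.8820 = 0.1338
OR = 0.1723 / 0.1338 = 1.288

OR: 1.288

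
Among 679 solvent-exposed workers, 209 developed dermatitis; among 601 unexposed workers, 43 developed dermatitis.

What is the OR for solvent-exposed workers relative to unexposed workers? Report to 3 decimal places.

OR = (209 × 558) / (470 × 43) = 116622/20210 ≈ 5.771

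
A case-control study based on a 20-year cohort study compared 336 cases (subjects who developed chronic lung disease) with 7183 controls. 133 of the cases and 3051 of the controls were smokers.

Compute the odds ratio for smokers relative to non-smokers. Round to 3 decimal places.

odds, smokers = 133/3051 = 0.04359
odds, non-smokers = 203/4132 = 0.04913
OR = 0.04359 / 0.04913 = 0.887

OR = 0.887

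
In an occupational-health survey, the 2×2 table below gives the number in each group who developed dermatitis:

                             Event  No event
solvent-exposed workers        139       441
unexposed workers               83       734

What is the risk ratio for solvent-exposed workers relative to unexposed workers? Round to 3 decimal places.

RR ≈ 2.359

risk, solvent-exposed workers = 139/580 = 0.2397
risk, unexposed workers = 83/817 = 0.1016
RR = 0.2397 / 0.1016 = 2.359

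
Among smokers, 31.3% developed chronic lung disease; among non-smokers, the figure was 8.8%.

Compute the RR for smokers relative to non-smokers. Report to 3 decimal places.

RR = 0.3130 / 0.0880 = 3.557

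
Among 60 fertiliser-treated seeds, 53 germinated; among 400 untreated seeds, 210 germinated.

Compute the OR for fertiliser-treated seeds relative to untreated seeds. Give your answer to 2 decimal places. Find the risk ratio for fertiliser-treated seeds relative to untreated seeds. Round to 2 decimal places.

OR = (53 × 190) / (7 × 210) = 10070/1470 ≈ 6.85
risk, fertiliser-treated seeds = 53/60 = 0.8833
risk, untreated seeds = 210/400 = 0.5250
RR = 0.8833 / 0.5250 = 1.68

OR = 6.85; RR = 1.68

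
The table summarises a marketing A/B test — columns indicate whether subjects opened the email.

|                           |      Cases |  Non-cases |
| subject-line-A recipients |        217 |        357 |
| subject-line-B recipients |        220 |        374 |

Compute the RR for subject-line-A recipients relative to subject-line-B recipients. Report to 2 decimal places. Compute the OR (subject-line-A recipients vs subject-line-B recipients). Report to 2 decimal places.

risk, subject-line-A recipients = 217/574 = 0.3780
risk, subject-line-B recipients = 220/594 = 0.3704
RR = 0.3780 / 0.3704 = 1.02
odds, subject-line-A recipients = 217/357 = 0.6078
odds, subject-line-B recipients = 220/374 = 0.5882
OR = 0.6078 / 0.5882 = 1.03

RR = 1.02; OR = 1.03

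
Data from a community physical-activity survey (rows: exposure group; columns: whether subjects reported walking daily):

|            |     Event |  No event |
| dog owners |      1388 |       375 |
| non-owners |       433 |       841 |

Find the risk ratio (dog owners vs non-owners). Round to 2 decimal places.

risk, dog owners = 1388/1763 = 0.7873
risk, non-owners = 433/1274 = 0.3399
RR = 0.7873 / 0.3399 = 2.32

RR = 2.32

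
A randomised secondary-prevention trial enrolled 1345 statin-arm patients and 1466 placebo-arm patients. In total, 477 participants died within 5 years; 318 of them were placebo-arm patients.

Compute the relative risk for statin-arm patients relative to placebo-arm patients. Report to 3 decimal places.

statin-arm patients with the outcome: 477 − 318 = 159
statin-arm patients without the outcome: 1345 − 159 = 1186
placebo-arm patients without the outcome: 1466 − 318 = 1148
risk, statin-arm patients = 159/1345 = 0.1182
risk, placebo-arm patients = 318/1466 = 0.2169
RR = 0.1182 / 0.2169 = 0.545

RR = 0.545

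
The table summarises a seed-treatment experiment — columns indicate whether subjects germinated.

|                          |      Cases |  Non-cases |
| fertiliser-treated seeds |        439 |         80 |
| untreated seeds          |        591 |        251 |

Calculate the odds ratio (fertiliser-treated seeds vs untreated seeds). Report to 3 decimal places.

odds, fertiliser-treated seeds = 439/80 = 5.4875
odds, untreated seeds = 591/251 = 2.3546
OR = 5.4875 / 2.3546 = 2.331

OR: 2.331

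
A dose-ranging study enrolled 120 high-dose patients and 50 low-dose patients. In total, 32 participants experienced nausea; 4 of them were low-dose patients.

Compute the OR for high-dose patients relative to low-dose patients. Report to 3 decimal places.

OR ≈ 3.500

high-dose patients with the outcome: 32 − 4 = 28
high-dose patients without the outcome: 120 − 28 = 92
low-dose patients without the outcome: 50 − 4 = 46
OR = (28 × 46) / (92 × 4) = 1288/368 ≈ 3.500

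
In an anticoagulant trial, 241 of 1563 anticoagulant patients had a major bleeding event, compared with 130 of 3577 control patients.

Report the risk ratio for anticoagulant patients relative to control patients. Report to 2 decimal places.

risk, anticoagulant patients = 241/1563 = 0.15419
risk, control patients = 130/3577 = 0.03634
RR = 0.15419 / 0.03634 = 4.24

RR: 4.24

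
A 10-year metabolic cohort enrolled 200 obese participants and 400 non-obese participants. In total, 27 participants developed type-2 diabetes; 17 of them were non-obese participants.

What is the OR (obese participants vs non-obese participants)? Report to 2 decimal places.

obese participants with the outcome: 27 − 17 = 10
obese participants without the outcome: 200 − 10 = 190
non-obese participants without the outcome: 400 − 17 = 383
odds, obese participants = 10/190 = 0.05263
odds, non-obese participants = 17/383 = 0.04439
OR = 0.05263 / 0.04439 = 1.19

1.19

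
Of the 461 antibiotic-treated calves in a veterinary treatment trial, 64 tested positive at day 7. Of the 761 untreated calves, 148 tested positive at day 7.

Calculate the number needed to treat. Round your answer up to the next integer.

risk, antibiotic-treated calves = 64/461 = 0.138829
risk, untreated calves = 148/761 = 0.194481
absolute risk difference = 0.055652
1 / 0.055652 = 17.969 → round up → 18

18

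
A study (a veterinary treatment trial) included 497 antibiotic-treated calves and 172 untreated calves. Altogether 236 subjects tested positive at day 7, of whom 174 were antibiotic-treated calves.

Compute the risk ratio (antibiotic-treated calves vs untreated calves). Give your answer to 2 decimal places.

0.97

antibiotic-treated calves without the outcome: 497 − 174 = 323
untreated calves with the outcome: 236 − 174 = 62
untreated calves without the outcome: 172 − 62 = 110
risk, antibiotic-treated calves = 174/497 = 0.3501
risk, untreated calves = 62/172 = 0.3605
RR = 0.3501 / 0.3605 = 0.97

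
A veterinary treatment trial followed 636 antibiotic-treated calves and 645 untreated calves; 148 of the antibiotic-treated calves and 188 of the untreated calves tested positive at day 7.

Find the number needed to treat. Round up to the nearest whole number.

risk, antibiotic-treated calves = 148/636 = 0.232704
risk, untreated calves = 188/645 = 0.291473
absolute risk difference = 0.058768
1 / 0.058768 = 17.016 → round up → 18

18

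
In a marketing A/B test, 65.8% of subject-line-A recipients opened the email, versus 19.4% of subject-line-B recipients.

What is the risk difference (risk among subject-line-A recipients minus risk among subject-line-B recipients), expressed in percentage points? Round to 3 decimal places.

RD = 46.400

risk difference = 0.6580 − 0.1940 = 0.4640 → 46.400 percentage points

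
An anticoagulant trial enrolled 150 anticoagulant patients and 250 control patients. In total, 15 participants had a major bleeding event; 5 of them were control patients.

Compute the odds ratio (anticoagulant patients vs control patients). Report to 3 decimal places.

anticoagulant patients with the outcome: 15 − 5 = 10
anticoagulant patients without the outcome: 150 − 10 = 140
control patients without the outcome: 250 − 5 = 245
OR = (10 × 245) / (140 × 5) = 2450/700 ≈ 3.500

OR: 3.500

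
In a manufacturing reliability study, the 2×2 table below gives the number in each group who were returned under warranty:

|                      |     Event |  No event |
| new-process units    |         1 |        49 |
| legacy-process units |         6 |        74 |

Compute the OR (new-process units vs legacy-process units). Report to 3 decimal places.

odds, new-process units = 1/49 = 0.02041
odds, legacy-process units = 6/74 = 0.08108
OR = 0.02041 / 0.08108 = 0.252

0.252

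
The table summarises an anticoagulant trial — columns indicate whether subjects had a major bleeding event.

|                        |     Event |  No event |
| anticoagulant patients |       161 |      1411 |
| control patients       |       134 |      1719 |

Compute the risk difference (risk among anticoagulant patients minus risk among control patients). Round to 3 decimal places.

risk, anticoagulant patients = 161/1572 = 0.1024
risk, control patients = 134/1853 = 0.0723
risk difference = 0.1024 − 0.0723 = 0.030

0.030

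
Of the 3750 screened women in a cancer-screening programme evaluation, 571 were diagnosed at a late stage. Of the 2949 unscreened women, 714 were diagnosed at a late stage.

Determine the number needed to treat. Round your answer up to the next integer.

risk, screened women = 571/3750 = 0.152267
risk, unscreened women = 714/2949 = 0.242116
absolute risk difference = 0.089849
1 / 0.089849 = 11.130 → round up → 12

NNT = 12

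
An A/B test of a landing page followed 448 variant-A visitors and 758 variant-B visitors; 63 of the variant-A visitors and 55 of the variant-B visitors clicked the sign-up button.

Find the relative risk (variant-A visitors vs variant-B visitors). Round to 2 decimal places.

1.94

risk, variant-A visitors = 63/448 = 0.1406
risk, variant-B visitors = 55/758 = 0.0726
RR = 0.1406 / 0.0726 = 1.94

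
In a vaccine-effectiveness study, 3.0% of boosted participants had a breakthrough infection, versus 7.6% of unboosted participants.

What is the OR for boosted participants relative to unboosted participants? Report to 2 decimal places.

OR: 0.38

odds, boosted participants = 0.03000/0.97000 = 0.03093
odds, unboosted participants = 0.07600/0.92400 = 0.08225
OR = 0.03093 / 0.08225 = 0.38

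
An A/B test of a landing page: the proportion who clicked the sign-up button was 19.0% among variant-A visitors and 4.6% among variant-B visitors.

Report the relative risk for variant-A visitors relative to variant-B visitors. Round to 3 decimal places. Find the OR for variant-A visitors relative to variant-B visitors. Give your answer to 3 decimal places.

RR = 0.19000 / 0.04600 = 4.130
odds, variant-A visitors = 0.19000/0.81000 = 0.23457
odds, variant-B visitors = 0.04600/0.95400 = 0.04822
OR = 0.23457 / 0.04822 = 4.865

RR = 4.130; OR = 4.865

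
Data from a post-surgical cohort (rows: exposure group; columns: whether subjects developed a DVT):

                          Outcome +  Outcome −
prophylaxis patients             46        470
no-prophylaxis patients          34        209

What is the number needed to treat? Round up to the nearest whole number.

risk, prophylaxis patients = 46/516 = 0.089147
risk, no-prophylaxis patients = 34/243 = 0.139918
absolute risk difference = 0.050770
1 / 0.050770 = 19.697 → round up → 20

20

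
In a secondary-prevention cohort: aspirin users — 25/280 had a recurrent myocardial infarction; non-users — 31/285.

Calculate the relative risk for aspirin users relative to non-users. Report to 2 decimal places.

risk, aspirin users = 25/280 = 0.0893
risk, non-users = 31/285 = 0.1088
RR = 0.0893 / 0.1088 = 0.82

RR = 0.82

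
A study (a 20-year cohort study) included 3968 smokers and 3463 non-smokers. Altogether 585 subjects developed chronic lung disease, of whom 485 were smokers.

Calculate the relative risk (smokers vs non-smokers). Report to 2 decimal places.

RR = 4.23

smokers without the outcome: 3968 − 485 = 3483
non-smokers with the outcome: 585 − 485 = 100
non-smokers without the outcome: 3463 − 100 = 3363
risk, smokers = 485/3968 = 0.12223
risk, non-smokers = 100/3463 = 0.02888
RR = 0.12223 / 0.02888 = 4.23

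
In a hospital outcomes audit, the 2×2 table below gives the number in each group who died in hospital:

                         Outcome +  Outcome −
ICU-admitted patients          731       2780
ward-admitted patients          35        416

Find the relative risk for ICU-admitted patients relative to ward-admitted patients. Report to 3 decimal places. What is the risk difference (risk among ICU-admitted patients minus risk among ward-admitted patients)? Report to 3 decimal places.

RR = 2.683; RD = 0.131

risk, ICU-admitted patients = 731/3511 = 0.2082
risk, ward-admitted patients = 35/451 = 0.0776
RR = 0.2082 / 0.0776 = 2.683
risk difference = 0.2082 − 0.0776 = 0.131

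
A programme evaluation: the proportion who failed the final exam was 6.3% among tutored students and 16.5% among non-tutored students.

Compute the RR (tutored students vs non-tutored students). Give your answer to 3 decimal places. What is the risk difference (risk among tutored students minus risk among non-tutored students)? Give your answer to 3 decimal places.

RR = 0.0630 / 0.1650 = 0.382
risk difference = 0.0630 − 0.1650 = -0.102

RR = 0.382; RD = -0.102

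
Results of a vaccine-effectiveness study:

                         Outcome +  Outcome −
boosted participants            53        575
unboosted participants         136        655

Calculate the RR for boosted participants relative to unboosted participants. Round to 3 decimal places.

risk, boosted participants = 53/628 = 0.0844
risk, unboosted participants = 136/791 = 0.1719
RR = 0.0844 / 0.1719 = 0.491

0.491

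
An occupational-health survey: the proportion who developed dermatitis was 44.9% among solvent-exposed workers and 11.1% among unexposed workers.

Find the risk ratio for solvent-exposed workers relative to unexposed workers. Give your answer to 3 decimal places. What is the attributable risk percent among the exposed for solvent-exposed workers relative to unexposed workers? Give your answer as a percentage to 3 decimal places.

RR = 4.045; AR% = 75.278%

RR = 0.4490 / 0.1110 = 4.045
AR% = (0.4490 − 0.1110) / 0.4490 = 0.7528 → 75.278%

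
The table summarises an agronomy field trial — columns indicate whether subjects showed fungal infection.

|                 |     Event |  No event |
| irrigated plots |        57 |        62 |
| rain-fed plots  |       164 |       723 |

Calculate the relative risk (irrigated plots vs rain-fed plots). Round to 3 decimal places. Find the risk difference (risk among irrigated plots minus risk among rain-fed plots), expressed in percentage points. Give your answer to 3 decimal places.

risk, irrigated plots = 57/119 = 0.4790
risk, rain-fed plots = 164/887 = 0.1849
RR = 0.4790 / 0.1849 = 2.591
risk difference = 0.4790 − 0.1849 = 0.2941 → 29.410 percentage points

RR = 2.591; RD = 29.410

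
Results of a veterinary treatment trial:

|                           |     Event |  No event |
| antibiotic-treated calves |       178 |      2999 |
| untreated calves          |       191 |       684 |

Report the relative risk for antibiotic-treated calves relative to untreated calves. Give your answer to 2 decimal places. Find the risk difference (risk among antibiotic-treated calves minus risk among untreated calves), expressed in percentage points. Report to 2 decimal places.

RR = 0.26; RD = -16.23

risk, antibiotic-treated calves = 178/3177 = 0.0560
risk, untreated calves = 191/875 = 0.2183
RR = 0.0560 / 0.2183 = 0.26
risk difference = 0.0560 − 0.2183 = -0.1623 → -16.23 percentage points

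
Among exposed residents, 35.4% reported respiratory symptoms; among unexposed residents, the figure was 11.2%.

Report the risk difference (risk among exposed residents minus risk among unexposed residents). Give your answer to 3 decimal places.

risk difference = 0.3540 − 0.1120 = 0.242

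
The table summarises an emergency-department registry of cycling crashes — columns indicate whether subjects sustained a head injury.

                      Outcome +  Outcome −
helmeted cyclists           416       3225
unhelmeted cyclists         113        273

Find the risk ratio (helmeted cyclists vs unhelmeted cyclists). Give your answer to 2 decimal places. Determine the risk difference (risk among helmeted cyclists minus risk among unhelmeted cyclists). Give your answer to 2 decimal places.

RR = 0.39; RD = -0.18

risk, helmeted cyclists = 416/3641 = 0.1143
risk, unhelmeted cyclists = 113/386 = 0.2927
RR = 0.1143 / 0.2927 = 0.39
risk difference = 0.1143 − 0.2927 = -0.18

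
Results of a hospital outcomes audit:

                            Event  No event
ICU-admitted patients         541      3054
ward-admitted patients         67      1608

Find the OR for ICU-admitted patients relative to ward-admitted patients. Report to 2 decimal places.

OR = (541 × 1608) / (3054 × 67) = 869928/204618 ≈ 4.25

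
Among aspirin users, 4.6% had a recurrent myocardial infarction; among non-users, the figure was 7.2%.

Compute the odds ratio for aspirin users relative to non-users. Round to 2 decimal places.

0.62

odds, aspirin users = 0.04600/0.95400 = 0.04822
odds, non-users = 0.07200/0.92800 = 0.07759
OR = 0.04822 / 0.07759 = 0.62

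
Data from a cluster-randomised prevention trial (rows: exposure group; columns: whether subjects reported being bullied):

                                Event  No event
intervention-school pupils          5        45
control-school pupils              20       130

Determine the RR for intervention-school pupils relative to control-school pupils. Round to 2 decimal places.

RR: 0.75

risk, intervention-school pupils = 5/50 = 0.1000
risk, control-school pupils = 20/150 = 0.1333
RR = 0.1000 / 0.1333 = 0.75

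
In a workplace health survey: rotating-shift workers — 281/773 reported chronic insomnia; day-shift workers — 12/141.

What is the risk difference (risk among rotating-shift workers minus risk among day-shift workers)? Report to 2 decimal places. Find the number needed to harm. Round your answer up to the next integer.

risk, rotating-shift workers = 281/773 = 0.3635
risk, day-shift workers = 12/141 = 0.0851
risk difference = 0.3635 − 0.0851 = 0.28
absolute risk difference = 0.278412
1 / 0.278412 = 3.592 → round up → 4

RD = 0.28; NNH = 4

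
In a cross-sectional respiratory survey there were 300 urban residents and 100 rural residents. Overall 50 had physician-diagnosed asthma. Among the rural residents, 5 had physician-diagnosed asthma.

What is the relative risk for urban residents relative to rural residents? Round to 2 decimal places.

RR = 3.00

urban residents with the outcome: 50 − 5 = 45
urban residents without the outcome: 300 − 45 = 255
rural residents without the outcome: 100 − 5 = 95
risk, urban residents = 45/300 = 0.1500
risk, rural residents = 5/100 = 0.0500
RR = 0.1500 / 0.0500 = 3.00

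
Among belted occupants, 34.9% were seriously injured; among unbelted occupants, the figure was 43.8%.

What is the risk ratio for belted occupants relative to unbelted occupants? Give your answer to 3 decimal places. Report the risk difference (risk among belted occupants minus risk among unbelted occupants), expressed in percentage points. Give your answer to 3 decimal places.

RR = 0.797; RD = -8.900

RR = 0.3490 / 0.4380 = 0.797
risk difference = 0.3490 − 0.4380 = -0.0890 → -8.900 percentage points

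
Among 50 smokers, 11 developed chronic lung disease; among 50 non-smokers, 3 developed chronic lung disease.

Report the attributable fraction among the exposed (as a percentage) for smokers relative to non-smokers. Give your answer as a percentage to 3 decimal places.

risk, smokers = 11/50 = 0.2200
risk, non-smokers = 3/50 = 0.0600
AR% = (0.2200 − 0.0600) / 0.2200 = 0.7273 → 72.727%

AR% = 72.727%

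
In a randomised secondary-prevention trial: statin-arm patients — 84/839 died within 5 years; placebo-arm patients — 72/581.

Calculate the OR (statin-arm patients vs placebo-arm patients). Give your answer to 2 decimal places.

OR = (84 × 509) / (755 × 72) = 42756/54360 ≈ 0.79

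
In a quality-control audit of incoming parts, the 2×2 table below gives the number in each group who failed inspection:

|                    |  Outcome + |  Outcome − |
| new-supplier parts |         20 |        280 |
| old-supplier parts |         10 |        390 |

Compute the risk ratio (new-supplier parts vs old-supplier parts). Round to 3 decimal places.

2.667

risk, new-supplier parts = 20/300 = 0.06667
risk, old-supplier parts = 10/400 = 0.02500
RR = 0.06667 / 0.02500 = 2.667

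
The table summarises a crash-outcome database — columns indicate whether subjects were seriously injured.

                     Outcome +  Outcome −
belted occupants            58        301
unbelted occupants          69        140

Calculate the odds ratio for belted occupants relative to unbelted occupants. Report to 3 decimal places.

odds, belted occupants = 58/301 = 0.1927
odds, unbelted occupants = 69/140 = 0.4929
OR = 0.1927 / 0.4929 = 0.391

0.391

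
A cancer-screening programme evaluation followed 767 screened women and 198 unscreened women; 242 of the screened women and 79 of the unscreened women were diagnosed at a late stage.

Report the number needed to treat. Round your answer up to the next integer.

NNT ≈ 12

risk, screened women = 242/767 = 0.315515
risk, unscreened women = 79/198 = 0.398990
absolute risk difference = 0.083475
1 / 0.083475 = 11.980 → round up → 12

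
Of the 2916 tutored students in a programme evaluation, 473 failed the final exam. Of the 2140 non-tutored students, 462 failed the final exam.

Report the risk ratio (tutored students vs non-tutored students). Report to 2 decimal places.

RR: 0.75

risk, tutored students = 473/2916 = 0.1622
risk, non-tutored students = 462/2140 = 0.2159
RR = 0.1622 / 0.2159 = 0.75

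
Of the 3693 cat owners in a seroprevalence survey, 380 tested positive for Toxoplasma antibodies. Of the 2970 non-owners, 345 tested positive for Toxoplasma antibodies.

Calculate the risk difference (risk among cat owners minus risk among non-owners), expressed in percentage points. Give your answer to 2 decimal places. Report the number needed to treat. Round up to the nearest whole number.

RD = -1.33; NNT = 76

risk, cat owners = 380/3693 = 0.1029
risk, non-owners = 345/2970 = 0.1162
risk difference = 0.1029 − 0.1162 = -0.0133 → -1.33 percentage points
absolute risk difference = 0.013264
1 / 0.013264 = 75.392 → round up → 76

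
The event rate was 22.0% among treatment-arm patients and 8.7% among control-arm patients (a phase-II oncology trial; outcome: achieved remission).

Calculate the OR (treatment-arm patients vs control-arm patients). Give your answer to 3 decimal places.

OR ≈ 2.960

odds, treatment-arm patients = 0.2200/0.7800 = 0.2821
odds, control-arm patients = 0.0870/0.9130 = 0.0953
OR = 0.2821 / 0.0953 = 2.960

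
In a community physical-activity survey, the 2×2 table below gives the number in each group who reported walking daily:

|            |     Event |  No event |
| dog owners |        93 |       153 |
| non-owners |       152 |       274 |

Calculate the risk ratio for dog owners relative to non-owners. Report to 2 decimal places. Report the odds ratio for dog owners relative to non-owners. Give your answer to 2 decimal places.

RR = 1.06; OR = 1.10

risk, dog owners = 93/246 = 0.3780
risk, non-owners = 152/426 = 0.3568
RR = 0.3780 / 0.3568 = 1.06
OR = (93 × 274) / (153 × 152) = 25482/23256 ≈ 1.10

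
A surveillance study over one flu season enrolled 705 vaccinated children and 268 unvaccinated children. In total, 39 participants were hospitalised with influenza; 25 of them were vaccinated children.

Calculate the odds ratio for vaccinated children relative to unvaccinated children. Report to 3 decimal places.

vaccinated children without the outcome: 705 − 25 = 680
unvaccinated children with the outcome: 39 − 25 = 14
unvaccinated children without the outcome: 268 − 14 = 254
OR = (25 × 254) / (680 × 14) = 6350/9520 ≈ 0.667

0.667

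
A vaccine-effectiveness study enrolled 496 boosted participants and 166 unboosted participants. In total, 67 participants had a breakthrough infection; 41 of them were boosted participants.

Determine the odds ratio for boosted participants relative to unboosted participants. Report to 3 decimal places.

boosted participants without the outcome: 496 − 41 = 455
unboosted participants with the outcome: 67 − 41 = 26
unboosted participants without the outcome: 166 − 26 = 140
odds, boosted participants = 41/455 = 0.0901
odds, unboosted participants = 26/140 = 0.1857
OR = 0.0901 / 0.1857 = 0.485

OR = 0.485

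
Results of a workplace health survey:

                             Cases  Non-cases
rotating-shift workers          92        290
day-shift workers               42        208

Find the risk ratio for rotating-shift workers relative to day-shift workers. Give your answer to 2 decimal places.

risk, rotating-shift workers = 92/382 = 0.2408
risk, day-shift workers = 42/250 = 0.1680
RR = 0.2408 / 0.1680 = 1.43

1.43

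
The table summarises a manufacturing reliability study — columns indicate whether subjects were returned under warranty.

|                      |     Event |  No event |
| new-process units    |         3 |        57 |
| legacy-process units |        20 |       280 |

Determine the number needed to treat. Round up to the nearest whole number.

risk, new-process units = 3/60 = 0.050000
risk, legacy-process units = 20/300 = 0.066667
absolute risk difference = 0.016667
1 / 0.016667 = 59.999 → round up → 60

60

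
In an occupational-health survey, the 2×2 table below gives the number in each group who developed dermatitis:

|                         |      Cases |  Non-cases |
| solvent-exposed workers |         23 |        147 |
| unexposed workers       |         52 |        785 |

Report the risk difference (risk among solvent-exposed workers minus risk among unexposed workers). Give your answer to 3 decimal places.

risk, solvent-exposed workers = 23/170 = 0.1353
risk, unexposed workers = 52/837 = 0.0621
risk difference = 0.1353 − 0.0621 = 0.073

0.073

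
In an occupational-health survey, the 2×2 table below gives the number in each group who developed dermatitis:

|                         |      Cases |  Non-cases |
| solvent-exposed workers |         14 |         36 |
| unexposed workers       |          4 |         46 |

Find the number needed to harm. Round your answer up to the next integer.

risk, solvent-exposed workers = 14/50 = 0.280000
risk, unexposed workers = 4/50 = 0.080000
absolute risk difference = 0.200000
1 / 0.200000 = 5.000 → round up → 5

5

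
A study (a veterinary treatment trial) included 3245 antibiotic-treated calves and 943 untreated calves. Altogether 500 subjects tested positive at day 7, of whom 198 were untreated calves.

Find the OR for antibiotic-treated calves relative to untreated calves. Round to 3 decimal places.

OR = 0.386

antibiotic-treated calves with the outcome: 500 − 198 = 302
antibiotic-treated calves without the outcome: 3245 − 302 = 2943
untreated calves without the outcome: 943 − 198 = 745
OR = (302 × 745) / (2943 × 198) = 224990/582714 ≈ 0.386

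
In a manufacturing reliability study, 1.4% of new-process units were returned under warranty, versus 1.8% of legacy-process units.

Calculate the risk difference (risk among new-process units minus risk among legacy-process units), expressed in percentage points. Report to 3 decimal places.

risk difference = 0.01400 − 0.01800 = -0.00400 → -0.400 percentage points

RD ≈ -0.400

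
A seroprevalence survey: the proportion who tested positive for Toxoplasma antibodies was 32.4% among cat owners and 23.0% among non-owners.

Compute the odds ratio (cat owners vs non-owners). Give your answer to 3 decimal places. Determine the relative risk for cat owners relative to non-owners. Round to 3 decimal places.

odds, cat owners = 0.3240/0.6760 = 0.4793
odds, non-owners = 0.2300/0.7700 = 0.2987
OR = 0.4793 / 0.2987 = 1.605
RR = 0.3240 / 0.2300 = 1.409

OR = 1.605; RR = 1.409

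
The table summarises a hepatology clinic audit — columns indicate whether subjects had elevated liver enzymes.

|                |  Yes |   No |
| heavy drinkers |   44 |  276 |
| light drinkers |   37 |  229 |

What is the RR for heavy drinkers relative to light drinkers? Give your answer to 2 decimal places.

risk, heavy drinkers = 44/320 = 0.1375
risk, light drinkers = 37/266 = 0.1391
RR = 0.1375 / 0.1391 = 0.99

RR: 0.99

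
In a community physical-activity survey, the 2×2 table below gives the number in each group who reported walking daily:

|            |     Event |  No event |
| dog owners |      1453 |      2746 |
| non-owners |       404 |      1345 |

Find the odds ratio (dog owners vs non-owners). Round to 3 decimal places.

OR = (1453 × 1345) / (2746 × 404) = 1954285/1109384 ≈ 1.762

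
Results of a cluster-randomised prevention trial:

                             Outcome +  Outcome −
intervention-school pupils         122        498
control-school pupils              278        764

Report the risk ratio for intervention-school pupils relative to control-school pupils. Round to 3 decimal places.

RR: 0.738

risk, intervention-school pupils = 122/620 = 0.1968
risk, control-school pupils = 278/1042 = 0.2668
RR = 0.1968 / 0.2668 = 0.738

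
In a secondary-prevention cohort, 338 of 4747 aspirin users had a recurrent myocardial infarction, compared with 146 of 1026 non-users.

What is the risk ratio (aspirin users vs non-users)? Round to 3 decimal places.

0.500

risk, aspirin users = 338/4747 = 0.0712
risk, non-users = 146/1026 = 0.1423
RR = 0.0712 / 0.1423 = 0.500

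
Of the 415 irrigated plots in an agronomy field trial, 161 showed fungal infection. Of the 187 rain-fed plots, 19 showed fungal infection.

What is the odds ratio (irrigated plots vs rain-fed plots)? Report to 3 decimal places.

odds, irrigated plots = 161/254 = 0.6339
odds, rain-fed plots = 19/168 = 0.1131
OR = 0.6339 / 0.1131 = 5.605

OR = 5.605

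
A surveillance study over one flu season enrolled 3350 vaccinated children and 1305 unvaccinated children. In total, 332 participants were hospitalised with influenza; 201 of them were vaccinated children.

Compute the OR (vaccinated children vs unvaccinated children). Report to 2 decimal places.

OR = 0.57

vaccinated children without the outcome: 3350 − 201 = 3149
unvaccinated children with the outcome: 332 − 201 = 131
unvaccinated children without the outcome: 1305 − 131 = 1174
odds, vaccinated children = 201/3149 = 0.0638
odds, unvaccinated children = 131/1174 = 0.1116
OR = 0.0638 / 0.1116 = 0.57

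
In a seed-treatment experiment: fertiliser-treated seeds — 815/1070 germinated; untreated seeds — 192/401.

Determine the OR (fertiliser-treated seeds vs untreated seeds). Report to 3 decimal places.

OR ≈ 3.479

odds, fertiliser-treated seeds = 815/255 = 3.1961
odds, untreated seeds = 192/209 = 0.9187
OR = 3.1961 / 0.9187 = 3.479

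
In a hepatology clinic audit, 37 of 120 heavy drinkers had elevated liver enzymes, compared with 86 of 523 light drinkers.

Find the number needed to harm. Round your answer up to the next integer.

risk, heavy drinkers = 37/120 = 0.308333
risk, light drinkers = 86/523 = 0.164436
absolute risk difference = 0.143897
1 / 0.143897 = 6.949 → round up → 7

7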